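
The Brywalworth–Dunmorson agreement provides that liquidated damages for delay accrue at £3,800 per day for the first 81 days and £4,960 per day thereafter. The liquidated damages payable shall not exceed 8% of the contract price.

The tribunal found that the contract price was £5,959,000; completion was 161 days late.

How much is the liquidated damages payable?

£476,720

First 81 days: 81 × £3,800 = £307,800
Remaining days: (161 − 81) × £4,960 = £396,800
Accrued per-day damages: £307,800 + £396,800 = £704,600
Cap: 8% of £5,959,000 = £476,720
Cap at £476,720: £704,600 exceeds the cap → £476,720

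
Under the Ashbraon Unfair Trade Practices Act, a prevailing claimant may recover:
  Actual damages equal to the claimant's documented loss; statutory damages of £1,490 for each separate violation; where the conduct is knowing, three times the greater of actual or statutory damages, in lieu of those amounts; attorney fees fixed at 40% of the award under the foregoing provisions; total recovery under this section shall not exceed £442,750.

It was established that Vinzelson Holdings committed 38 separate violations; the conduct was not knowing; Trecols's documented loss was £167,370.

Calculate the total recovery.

Statutory damages: 38 × £1,490 = £56,620
Conduct not knowing: the in-lieu enhancement does not apply.
Actual plus statutory damages: £167,370 + £56,620 = £223,990
Attorney fees: 40% of £223,990 = £89,596
Total before cap: £223,990 + £89,596 = £313,586
Cap at £442,750: £313,586 is within the cap, no reduction.

£313,586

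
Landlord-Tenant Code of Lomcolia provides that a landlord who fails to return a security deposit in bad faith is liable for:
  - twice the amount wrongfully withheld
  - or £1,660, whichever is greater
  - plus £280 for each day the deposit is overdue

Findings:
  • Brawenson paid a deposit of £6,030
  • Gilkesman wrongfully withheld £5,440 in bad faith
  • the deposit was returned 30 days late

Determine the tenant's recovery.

Doubled: 2 × £5,440 = £10,880
Minimum £1,660: £10,880 meets the minimum, no increase.
Late-return penalty: 30 × £280 = £8,400
Damages plus late penalty: £10,880 + £8,400 = £19,280

£19,280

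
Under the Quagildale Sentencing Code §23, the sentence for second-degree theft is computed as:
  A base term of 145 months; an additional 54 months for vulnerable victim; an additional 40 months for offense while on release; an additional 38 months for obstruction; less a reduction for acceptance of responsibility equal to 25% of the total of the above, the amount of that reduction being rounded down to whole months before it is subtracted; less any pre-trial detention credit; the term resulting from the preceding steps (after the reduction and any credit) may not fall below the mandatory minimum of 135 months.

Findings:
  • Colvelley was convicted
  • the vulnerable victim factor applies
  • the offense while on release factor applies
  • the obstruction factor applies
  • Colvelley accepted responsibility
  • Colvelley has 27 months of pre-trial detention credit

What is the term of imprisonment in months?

181 months

Vulnerable victim enhancement: +54 months
Offense while on release enhancement: +40 months
Obstruction enhancement: +38 months
Adjusted term: 145 months + 54 months + 40 months + 38 months = 277 months
Acceptance of responsibility reduction: 25% of 277 months = 69 months (rounded down)
After reduction: 277 − 69 = 208 months
Less pre-trial detention credit: 208 months − 27 months = 181 months
Minimum 135 months: 181 months meets the minimum, no increase.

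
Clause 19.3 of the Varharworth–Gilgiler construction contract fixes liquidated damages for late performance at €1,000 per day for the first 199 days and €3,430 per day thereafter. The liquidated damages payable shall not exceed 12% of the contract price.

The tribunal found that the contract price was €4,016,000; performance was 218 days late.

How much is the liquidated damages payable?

First 199 days: 199 × €1,000 = €199,000
Remaining days: (218 − 199) × €3,430 = €65,170
Accrued per-day damages: €199,000 + €65,170 = €264,170
Cap: 12% of €4,016,000 = €481,920
Cap at €481,920: €264,170 is within the cap, no reduction.

€264,170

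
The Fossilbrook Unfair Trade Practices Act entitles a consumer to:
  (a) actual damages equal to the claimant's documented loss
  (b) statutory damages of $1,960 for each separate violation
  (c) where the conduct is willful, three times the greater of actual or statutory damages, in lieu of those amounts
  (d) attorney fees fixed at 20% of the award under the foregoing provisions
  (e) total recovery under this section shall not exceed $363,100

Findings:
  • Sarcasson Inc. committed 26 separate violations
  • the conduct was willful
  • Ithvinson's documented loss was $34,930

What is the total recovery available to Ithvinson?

Statutory damages: 26 × $1,960 = $50,960
Greater of actual damages ($34,930) or statutory damages ($50,960): $50,960
Trebled: 3 × $50,960 = $152,880
Attorney fees: 20% of $152,880 = $30,576
Total before cap: $152,880 + $30,576 = $183,456
Cap at $363,100: $183,456 is within the cap, no reduction.

$183,456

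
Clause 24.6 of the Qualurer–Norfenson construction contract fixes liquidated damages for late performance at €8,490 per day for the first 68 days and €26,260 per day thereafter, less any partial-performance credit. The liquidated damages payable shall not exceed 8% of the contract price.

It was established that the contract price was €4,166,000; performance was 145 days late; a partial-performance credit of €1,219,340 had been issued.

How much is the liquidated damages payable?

First 68 days: 68 × €8,490 = €577,320
Remaining days: (145 − 68) × €26,260 = €2,022,020
Accrued per-day damages: €577,320 + €2,022,020 = €2,599,340
Less partial-performance credit: €2,599,340 − €1,219,340 = €1,380,000
Cap: 8% of €4,166,000 = €333,280
Cap at €333,280: €1,380,000 exceeds the cap → €333,280

€333,280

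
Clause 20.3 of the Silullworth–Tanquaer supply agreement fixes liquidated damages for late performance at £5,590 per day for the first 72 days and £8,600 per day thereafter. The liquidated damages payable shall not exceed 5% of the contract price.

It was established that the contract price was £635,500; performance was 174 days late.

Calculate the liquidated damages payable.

First 72 days: 72 × £5,590 = £402,480
Remaining days: (174 − 72) × £8,600 = £877,200
Accrued per-day damages: £402,480 + £877,200 = £1,279,680
Cap: 5% of £635,500 = £31,775
Cap at £31,775: £1,279,680 exceeds the cap → £31,775

£31,775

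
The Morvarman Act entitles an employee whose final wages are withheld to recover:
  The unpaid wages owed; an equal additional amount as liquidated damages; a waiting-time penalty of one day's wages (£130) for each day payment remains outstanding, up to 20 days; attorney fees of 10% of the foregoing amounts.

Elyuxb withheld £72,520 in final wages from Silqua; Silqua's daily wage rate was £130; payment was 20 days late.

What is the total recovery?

Liquidated damages (equal amount): £72,520
Penalty days: min(20, 20) = 20
Waiting-time penalty: 20 × £130 = £2,600
Subtotal: £72,520 + £72,520 + £2,600 = £147,640
Attorney fees: 10% of £147,640 = £14,764
Total award: £147,640 + £14,764 = £162,404

£162,404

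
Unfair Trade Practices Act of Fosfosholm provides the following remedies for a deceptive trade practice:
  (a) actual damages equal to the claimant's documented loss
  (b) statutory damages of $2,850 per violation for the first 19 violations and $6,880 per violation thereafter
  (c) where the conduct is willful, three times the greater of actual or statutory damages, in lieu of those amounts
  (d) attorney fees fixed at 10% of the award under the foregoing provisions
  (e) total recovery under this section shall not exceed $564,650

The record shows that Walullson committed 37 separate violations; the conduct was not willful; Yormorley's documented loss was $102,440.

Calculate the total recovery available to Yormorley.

First 19 violations: 19 × $2,850 = $54,150
Remaining violations: (37 − 19) × $6,880 = $123,840
Statutory damages: $54,150 + $123,840 = $177,990
Conduct not willful: the in-lieu enhancement does not apply.
Actual plus statutory damages: $102,440 + $177,990 = $280,430
Attorney fees: 10% of $280,430 = $28,043
Total before cap: $280,430 + $28,043 = $308,473
Cap at $564,650: $308,473 is within the cap, no reduction.

Total recovery: $308,473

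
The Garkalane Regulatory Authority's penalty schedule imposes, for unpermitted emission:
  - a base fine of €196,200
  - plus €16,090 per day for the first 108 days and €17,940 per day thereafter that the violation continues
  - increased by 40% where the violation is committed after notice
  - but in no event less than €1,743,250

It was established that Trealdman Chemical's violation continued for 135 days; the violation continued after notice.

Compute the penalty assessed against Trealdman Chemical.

€3,385,620

First 108 days: 108 × €16,090 = €1,737,720
Remaining days: (135 − 108) × €17,940 = €484,380
Per-day component: €1,737,720 + €484,380 = €2,222,100
Base plus per-day: €196,200 + €2,222,100 = €2,418,300
Enhancement: 40% of €2,418,300 = €967,320
Enhanced fine: €2,418,300 + €967,320 = €3,385,620
Minimum €1,743,250: €3,385,620 meets the minimum, no increase.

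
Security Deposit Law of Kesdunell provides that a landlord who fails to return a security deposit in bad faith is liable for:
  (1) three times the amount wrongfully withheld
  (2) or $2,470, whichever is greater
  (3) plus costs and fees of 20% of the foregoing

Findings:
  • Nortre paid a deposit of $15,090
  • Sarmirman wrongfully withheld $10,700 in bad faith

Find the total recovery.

$38,520

Trebled: 3 × $10,700 = $32,100
Minimum $2,470: $32,100 meets the minimum, no increase.
Costs and fees: 20% of $32,100 = $6,420
Total recovery: $32,100 + $6,420 = $38,520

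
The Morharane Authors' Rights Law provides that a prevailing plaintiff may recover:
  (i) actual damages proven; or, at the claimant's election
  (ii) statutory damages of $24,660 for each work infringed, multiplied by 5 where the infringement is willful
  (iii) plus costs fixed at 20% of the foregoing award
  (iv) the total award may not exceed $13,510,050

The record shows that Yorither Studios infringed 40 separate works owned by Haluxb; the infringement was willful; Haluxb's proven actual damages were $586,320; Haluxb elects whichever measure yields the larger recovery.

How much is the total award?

$5,918,400

Statutory damages: 40 × $24,660 = $986,400
Multiplied by 5: 5 × $986,400 = $4,932,000
Greater of actual damages ($586,320) or enhanced statutory damages ($4,932,000): $4,932,000
Costs: 20% of $4,932,000 = $986,400
Award plus costs: $4,932,000 + $986,400 = $5,918,400
Cap at $13,510,050: $5,918,400 is within the cap, no reduction.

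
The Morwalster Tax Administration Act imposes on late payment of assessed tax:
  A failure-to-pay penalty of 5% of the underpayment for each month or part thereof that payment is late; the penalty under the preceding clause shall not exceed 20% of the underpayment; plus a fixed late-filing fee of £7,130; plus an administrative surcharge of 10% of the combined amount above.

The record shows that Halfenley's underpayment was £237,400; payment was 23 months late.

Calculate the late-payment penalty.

Accrued rate: 5% × 23 = 115%, capped at 20% → 20%
Failure-to-pay penalty: 20% of £237,400 = £47,480
Penalty before surcharge: £47,480 + £7,130 = £54,610
Administrative surcharge: 10% of £54,610 = £5,461
Total penalty: £54,610 + £5,461 = £60,071

£60,071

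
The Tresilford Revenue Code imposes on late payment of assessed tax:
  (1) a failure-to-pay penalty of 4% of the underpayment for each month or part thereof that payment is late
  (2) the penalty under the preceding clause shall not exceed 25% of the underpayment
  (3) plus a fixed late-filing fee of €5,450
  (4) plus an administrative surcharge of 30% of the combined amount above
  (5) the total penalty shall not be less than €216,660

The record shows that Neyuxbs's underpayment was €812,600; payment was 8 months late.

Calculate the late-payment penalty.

Accrued rate: 4% × 8 = 32%, capped at 25% → 25%
Failure-to-pay penalty: 25% of €812,600 = €203,150
Penalty before surcharge: €203,150 + €5,450 = €208,600
Administrative surcharge: 30% of €208,600 = €62,580
Total penalty: €208,600 + €62,580 = €271,180
Minimum €216,660: €271,180 meets the minimum, no increase.

€271,180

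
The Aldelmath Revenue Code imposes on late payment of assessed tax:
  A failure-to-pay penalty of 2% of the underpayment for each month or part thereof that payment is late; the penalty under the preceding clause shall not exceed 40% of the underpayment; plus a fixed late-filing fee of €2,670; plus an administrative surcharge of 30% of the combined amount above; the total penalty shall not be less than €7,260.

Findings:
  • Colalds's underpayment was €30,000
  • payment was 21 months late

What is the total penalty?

Penalty: €19,071

Accrued rate: 2% × 21 = 42%, capped at 40% → 40%
Failure-to-pay penalty: 40% of €30,000 = €12,000
Penalty before surcharge: €12,000 + €2,670 = €14,670
Administrative surcharge: 30% of €14,670 = €4,401
Total penalty: €14,670 + €4,401 = €19,071
Minimum €7,260: €19,071 meets the minimum, no increase.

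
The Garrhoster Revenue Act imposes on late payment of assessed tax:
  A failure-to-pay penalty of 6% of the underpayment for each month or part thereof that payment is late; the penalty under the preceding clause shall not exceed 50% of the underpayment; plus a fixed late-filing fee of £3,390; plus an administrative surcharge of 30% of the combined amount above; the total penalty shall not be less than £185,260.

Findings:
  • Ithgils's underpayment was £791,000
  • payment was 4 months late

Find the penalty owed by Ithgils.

Accrued rate: 6% × 4 = 24%, capped at 50% → 24%
Failure-to-pay penalty: 24% of £791,000 = £189,840
Penalty before surcharge: £189,840 + £3,390 = £193,230
Administrative surcharge: 30% of £193,230 = £57,969
Total penalty: £193,230 + £57,969 = £251,199
Minimum £185,260: £251,199 meets the minimum, no increase.

£251,199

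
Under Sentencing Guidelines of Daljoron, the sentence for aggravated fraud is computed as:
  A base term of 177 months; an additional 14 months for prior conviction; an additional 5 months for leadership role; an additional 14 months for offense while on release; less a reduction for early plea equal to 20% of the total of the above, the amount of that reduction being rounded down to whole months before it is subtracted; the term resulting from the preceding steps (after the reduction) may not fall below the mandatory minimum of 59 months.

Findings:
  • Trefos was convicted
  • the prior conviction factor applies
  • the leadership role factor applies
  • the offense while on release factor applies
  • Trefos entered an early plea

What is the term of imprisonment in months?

168 months

Prior conviction enhancement: +14 months
Leadership role enhancement: +5 months
Offense while on release enhancement: +14 months
Adjusted term: 177 months + 14 months + 5 months + 14 months = 210 months
Early plea reduction: 20% of 210 months = 42 months (rounded down)
After reduction: 210 − 42 = 168 months
Minimum 59 months: 168 months meets the minimum, no increase.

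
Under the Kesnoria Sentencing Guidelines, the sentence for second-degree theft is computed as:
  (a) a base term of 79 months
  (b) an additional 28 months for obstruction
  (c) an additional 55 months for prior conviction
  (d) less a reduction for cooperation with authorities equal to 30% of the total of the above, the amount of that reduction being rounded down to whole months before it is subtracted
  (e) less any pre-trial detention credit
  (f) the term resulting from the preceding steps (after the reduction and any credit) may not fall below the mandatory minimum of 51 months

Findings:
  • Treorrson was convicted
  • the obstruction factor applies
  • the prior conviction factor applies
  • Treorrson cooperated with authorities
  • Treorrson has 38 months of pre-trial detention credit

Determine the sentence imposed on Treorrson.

76 months

Obstruction enhancement: +28 months
Prior conviction enhancement: +55 months
Adjusted term: 79 months + 28 months + 55 months = 162 months
Cooperation with authorities reduction: 30% of 162 months = 48 months (rounded down)
After reduction: 162 − 48 = 114 months
Less pre-trial detention credit: 114 months − 38 months = 76 months
Minimum 51 months: 76 months meets the minimum, no increase.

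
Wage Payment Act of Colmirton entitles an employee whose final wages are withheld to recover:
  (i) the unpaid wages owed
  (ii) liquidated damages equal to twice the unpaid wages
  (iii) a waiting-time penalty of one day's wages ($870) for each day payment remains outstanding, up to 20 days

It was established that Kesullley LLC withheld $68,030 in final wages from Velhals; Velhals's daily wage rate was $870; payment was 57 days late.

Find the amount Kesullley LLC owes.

Doubled: 2 × $68,030 = $136,060
Penalty days: min(57, 20) = 20
Waiting-time penalty: 20 × $870 = $17,400
Total award: $68,030 + $136,060 + $17,400 = $221,490

Total award: $221,490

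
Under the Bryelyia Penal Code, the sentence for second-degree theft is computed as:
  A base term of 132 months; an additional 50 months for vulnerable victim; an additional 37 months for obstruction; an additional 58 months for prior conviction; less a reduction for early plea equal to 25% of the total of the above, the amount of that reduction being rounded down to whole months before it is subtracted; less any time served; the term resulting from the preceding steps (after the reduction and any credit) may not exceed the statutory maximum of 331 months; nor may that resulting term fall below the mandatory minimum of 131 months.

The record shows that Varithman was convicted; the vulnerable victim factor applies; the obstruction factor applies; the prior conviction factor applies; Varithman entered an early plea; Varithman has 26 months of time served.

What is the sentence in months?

182 months

Vulnerable victim enhancement: +50 months
Obstruction enhancement: +37 months
Prior conviction enhancement: +58 months
Adjusted term: 132 months + 50 months + 37 months + 58 months = 277 months
Early plea reduction: 25% of 277 months = 69 months (rounded down)
After reduction: 277 − 69 = 208 months
Less time served: 208 months − 26 months = 182 months
Cap at 331 months: 182 months is within the cap, no reduction.
Minimum 131 months: 182 months meets the minimum, no increase.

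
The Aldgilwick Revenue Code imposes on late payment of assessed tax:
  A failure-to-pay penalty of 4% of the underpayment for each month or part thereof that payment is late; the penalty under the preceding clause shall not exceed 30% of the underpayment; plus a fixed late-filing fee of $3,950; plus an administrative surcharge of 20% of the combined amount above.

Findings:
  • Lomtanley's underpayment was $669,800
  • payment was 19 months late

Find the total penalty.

$245,868

Accrued rate: 4% × 19 = 76%, capped at 30% → 30%
Failure-to-pay penalty: 30% of $669,800 = $200,940
Penalty before surcharge: $200,940 + $3,950 = $204,890
Administrative surcharge: 20% of $204,890 = $40,978
Total penalty: $204,890 + $40,978 = $245,868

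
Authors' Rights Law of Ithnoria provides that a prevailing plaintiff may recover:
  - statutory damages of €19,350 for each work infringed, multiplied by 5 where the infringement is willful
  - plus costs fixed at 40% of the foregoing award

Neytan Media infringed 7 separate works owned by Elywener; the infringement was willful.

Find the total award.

Statutory damages: 7 × €19,350 = €135,450
Multiplied by 5: 5 × €135,450 = €677,250
Costs: 40% of €677,250 = €270,900
Award plus costs: €677,250 + €270,900 = €948,150

€948,150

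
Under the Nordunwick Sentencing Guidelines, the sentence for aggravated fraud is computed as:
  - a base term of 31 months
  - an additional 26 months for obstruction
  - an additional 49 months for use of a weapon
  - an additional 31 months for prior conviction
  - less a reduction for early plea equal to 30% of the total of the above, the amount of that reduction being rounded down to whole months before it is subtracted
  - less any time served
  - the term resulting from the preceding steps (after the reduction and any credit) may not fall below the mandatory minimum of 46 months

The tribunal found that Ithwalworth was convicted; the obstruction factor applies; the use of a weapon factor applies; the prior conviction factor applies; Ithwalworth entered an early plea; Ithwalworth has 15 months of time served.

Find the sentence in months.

Obstruction enhancement: +26 months
Use of a weapon enhancement: +49 months
Prior conviction enhancement: +31 months
Adjusted term: 31 months + 26 months + 49 months + 31 months = 137 months
Early plea reduction: 30% of 137 months = 41 months (rounded down)
After reduction: 137 − 41 = 96 months
Less time served: 96 months − 15 months = 81 months
Minimum 46 months: 81 months meets the minimum, no increase.

81 months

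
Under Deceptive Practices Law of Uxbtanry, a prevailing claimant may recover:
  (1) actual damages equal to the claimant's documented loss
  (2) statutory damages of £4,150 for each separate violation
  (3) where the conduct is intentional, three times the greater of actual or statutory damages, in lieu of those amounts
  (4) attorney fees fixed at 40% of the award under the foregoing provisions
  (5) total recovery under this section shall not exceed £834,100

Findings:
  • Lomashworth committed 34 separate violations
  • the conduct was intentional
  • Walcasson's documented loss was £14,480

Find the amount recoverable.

Statutory damages: 34 × £4,150 = £141,100
Greater of actual damages (£14,480) or statutory damages (£141,100): £141,100
Trebled: 3 × £141,100 = £423,300
Attorney fees: 40% of £423,300 = £169,320
Total before cap: £423,300 + £169,320 = £592,620
Cap at £834,100: £592,620 is within the cap, no reduction.

£592,620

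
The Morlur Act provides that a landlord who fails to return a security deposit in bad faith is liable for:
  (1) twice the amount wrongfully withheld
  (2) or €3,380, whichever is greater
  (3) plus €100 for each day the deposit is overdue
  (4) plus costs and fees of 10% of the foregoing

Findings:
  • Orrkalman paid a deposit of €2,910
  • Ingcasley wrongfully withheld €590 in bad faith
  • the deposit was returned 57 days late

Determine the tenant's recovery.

Doubled: 2 × €590 = €1,180
Minimum €3,380: €1,180 is below the minimum → €3,380
Late-return penalty: 57 × €100 = €5,700
Damages plus late penalty: €3,380 + €5,700 = €9,080
Costs and fees: 10% of €9,080 = €908
Total recovery: €9,080 + €908 = €9,988

Recovery: €9,988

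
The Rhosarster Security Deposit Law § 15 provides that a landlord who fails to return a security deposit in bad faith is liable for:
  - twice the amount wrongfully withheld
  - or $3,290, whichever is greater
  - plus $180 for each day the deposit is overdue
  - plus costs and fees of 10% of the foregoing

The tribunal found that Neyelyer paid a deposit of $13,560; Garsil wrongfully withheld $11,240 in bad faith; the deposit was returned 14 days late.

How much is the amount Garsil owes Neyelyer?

$27,500

Doubled: 2 × $11,240 = $22,480
Minimum $3,290: $22,480 meets the minimum, no increase.
Late-return penalty: 14 × $180 = $2,520
Damages plus late penalty: $22,480 + $2,520 = $25,000
Costs and fees: 10% of $25,000 = $2,500
Total recovery: $25,000 + $2,500 = $27,500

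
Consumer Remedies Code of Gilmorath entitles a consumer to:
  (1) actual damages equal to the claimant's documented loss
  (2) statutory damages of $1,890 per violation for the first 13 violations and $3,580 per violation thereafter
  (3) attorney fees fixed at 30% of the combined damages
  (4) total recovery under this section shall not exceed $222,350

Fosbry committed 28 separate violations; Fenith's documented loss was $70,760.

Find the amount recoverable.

$193,739

First 13 violations: 13 × $1,890 = $24,570
Remaining violations: (28 − 13) × $3,580 = $53,700
Statutory damages: $24,570 + $53,700 = $78,270
Combined damages: $70,760 + $78,270 = $149,030
Attorney fees: 30% of $149,030 = $44,709
Total before cap: $149,030 + $44,709 = $193,739
Cap at $222,350: $193,739 is within the cap, no reduction.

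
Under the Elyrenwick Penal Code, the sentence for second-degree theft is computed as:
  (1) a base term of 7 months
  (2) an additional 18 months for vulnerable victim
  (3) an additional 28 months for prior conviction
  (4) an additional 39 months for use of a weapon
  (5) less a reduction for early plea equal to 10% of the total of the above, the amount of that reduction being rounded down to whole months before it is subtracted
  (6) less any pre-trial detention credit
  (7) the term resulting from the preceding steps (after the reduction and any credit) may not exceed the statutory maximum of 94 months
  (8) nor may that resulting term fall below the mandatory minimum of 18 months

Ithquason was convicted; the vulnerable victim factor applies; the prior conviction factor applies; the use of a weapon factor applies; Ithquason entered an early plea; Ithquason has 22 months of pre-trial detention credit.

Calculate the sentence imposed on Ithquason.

Vulnerable victim enhancement: +18 months
Prior conviction enhancement: +28 months
Use of a weapon enhancement: +39 months
Adjusted term: 7 months + 18 months + 28 months + 39 months = 92 months
Early plea reduction: 10% of 92 months = 9 months (rounded down)
After reduction: 92 − 9 = 83 months
Less pre-trial detention credit: 83 months − 22 months = 61 months
Cap at 94 months: 61 months is within the cap, no reduction.
Minimum 18 months: 61 months meets the minimum, no increase.

61 months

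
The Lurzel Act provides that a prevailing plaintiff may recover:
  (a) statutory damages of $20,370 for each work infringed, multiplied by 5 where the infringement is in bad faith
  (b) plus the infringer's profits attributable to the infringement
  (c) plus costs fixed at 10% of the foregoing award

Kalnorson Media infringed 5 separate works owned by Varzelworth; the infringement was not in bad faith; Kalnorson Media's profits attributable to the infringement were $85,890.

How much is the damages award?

$206,514

Statutory damages: 5 × $20,370 = $101,850
Infringement not in bad faith: no ×5 enhancement.
Combined award: $101,850 + $85,890 = $187,740
Costs: 10% of $187,740 = $18,774
Award plus costs: $187,740 + $18,774 = $206,514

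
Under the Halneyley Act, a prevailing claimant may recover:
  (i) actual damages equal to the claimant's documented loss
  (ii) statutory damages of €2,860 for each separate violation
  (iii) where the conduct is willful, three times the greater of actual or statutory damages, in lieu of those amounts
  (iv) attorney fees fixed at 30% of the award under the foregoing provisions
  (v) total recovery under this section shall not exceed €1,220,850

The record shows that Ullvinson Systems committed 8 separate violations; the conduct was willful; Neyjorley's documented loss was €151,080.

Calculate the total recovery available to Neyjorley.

Total recovery: €589,212

Statutory damages: 8 × €2,860 = €22,880
Greater of actual damages (€151,080) or statutory damages (€22,880): €151,080
Trebled: 3 × €151,080 = €453,240
Attorney fees: 30% of €453,240 = €135,972
Total before cap: €453,240 + €135,972 = €589,212
Cap at €1,220,850: €589,212 is within the cap, no reduction.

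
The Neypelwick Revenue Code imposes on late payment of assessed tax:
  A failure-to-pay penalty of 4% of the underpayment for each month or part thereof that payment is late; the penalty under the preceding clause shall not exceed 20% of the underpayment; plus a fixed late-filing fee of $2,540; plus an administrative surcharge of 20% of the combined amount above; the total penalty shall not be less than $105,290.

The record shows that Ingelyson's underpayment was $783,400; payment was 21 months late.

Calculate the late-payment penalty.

$191,064

Accrued rate: 4% × 21 = 84%, capped at 20% → 20%
Failure-to-pay penalty: 20% of $783,400 = $156,680
Penalty before surcharge: $156,680 + $2,540 = $159,220
Administrative surcharge: 20% of $159,220 = $31,844
Total penalty: $159,220 + $31,844 = $191,064
Minimum $105,290: $191,064 meets the minimum, no increase.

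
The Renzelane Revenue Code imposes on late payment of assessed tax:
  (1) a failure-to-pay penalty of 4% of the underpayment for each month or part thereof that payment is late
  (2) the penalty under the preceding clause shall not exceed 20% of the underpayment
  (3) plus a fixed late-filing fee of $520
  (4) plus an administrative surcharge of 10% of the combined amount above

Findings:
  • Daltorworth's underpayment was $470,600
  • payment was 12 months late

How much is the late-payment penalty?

$104,104

Accrued rate: 4% × 12 = 48%, capped at 20% → 20%
Failure-to-pay penalty: 20% of $470,600 = $94,120
Penalty before surcharge: $94,120 + $520 = $94,640
Administrative surcharge: 10% of $94,640 = $9,464
Total penalty: $94,640 + $9,464 = $104,104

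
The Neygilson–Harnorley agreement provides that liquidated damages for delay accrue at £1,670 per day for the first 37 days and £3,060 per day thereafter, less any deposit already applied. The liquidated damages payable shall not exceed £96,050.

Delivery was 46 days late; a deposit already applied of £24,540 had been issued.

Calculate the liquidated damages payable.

£64,790

First 37 days: 37 × £1,670 = £61,790
Remaining days: (46 − 37) × £3,060 = £27,540
Accrued per-day damages: £61,790 + £27,540 = £89,330
Less deposit already applied: £89,330 − £24,540 = £64,790
Cap at £96,050: £64,790 is within the cap, no reduction.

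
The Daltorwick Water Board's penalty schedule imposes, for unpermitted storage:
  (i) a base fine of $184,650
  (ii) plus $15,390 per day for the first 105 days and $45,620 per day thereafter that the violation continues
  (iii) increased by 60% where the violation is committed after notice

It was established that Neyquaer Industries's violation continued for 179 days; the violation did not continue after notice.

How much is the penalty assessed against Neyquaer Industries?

First 105 days: 105 × $15,390 = $1,615,950
Remaining days: (179 − 105) × $45,620 = $3,375,880
Per-day component: $1,615,950 + $3,375,880 = $4,991,830
Base plus per-day: $184,650 + $4,991,830 = $5,176,480
The violation did not continue after notice: no 60% increase.

$5,176,480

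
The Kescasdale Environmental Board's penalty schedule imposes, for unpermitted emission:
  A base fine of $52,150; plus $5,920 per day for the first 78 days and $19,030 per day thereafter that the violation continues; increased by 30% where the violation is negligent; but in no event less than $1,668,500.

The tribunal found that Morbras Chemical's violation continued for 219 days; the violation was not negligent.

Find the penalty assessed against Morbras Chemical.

First 78 days: 78 × $5,920 = $461,760
Remaining days: (219 − 78) × $19,030 = $2,683,230
Per-day component: $461,760 + $2,683,230 = $3,144,990
Base plus per-day: $52,150 + $3,144,990 = $3,197,140
The violation was not negligent: no 30% increase.
Minimum $1,668,500: $3,197,140 meets the minimum, no increase.

$3,197,140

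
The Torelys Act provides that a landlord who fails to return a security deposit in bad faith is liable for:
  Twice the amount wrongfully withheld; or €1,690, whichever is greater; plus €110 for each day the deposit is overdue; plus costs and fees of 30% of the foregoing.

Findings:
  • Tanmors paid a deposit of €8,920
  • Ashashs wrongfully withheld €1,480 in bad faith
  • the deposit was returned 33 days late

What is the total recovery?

Doubled: 2 × €1,480 = €2,960
Minimum €1,690: €2,960 meets the minimum, no increase.
Late-return penalty: 33 × €110 = €3,630
Damages plus late penalty: €2,960 + €3,630 = €6,590
Costs and fees: 30% of €6,590 = €1,977
Total recovery: €6,590 + €1,977 = €8,567

€8,567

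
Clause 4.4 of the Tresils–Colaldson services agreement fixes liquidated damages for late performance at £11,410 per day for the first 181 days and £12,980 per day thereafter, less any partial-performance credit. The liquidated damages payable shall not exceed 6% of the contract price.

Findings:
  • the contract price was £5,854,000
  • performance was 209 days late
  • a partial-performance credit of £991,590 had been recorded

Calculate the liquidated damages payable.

£351,240

First 181 days: 181 × £11,410 = £2,065,210
Remaining days: (209 − 181) × £12,980 = £363,440
Accrued per-day damages: £2,065,210 + £363,440 = £2,428,650
Less partial-performance credit: £2,428,650 − £991,590 = £1,437,060
Cap: 6% of £5,854,000 = £351,240
Cap at £351,240: £1,437,060 exceeds the cap → £351,240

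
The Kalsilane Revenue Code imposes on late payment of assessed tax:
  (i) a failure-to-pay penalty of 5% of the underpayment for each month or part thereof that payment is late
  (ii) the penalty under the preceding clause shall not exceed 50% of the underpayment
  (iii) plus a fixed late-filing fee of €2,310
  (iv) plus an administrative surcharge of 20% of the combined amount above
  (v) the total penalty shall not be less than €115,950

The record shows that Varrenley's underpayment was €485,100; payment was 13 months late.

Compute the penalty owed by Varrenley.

Accrued rate: 5% × 13 = 65%, capped at 50% → 50%
Failure-to-pay penalty: 50% of €485,100 = €242,550
Penalty before surcharge: €242,550 + €2,310 = €244,860
Administrative surcharge: 20% of €244,860 = €48,972
Total penalty: €244,860 + €48,972 = €293,832
Minimum €115,950: €293,832 meets the minimum, no increase.

€293,832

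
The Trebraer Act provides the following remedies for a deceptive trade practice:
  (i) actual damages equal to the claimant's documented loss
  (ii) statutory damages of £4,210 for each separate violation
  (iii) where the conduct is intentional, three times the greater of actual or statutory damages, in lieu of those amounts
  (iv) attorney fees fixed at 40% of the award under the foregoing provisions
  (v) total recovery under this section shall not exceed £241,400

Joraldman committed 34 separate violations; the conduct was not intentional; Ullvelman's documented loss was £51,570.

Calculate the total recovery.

£241,400

Statutory damages: 34 × £4,210 = £143,140
Conduct not intentional: the in-lieu enhancement does not apply.
Actual plus statutory damages: £51,570 + £143,140 = £194,710
Attorney fees: 40% of £194,710 = £77,884
Total before cap: £194,710 + £77,884 = £272,594
Cap at £241,400: £272,594 exceeds the cap → £241,400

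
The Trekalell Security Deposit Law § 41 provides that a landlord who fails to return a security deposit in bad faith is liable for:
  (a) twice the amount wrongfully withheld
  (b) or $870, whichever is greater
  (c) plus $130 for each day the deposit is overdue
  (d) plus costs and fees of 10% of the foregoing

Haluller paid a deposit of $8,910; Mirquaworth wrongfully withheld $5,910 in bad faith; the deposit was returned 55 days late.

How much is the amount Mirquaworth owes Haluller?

$20,867

Doubled: 2 × $5,910 = $11,820
Minimum $870: $11,820 meets the minimum, no increase.
Late-return penalty: 55 × $130 = $7,150
Damages plus late penalty: $11,820 + $7,150 = $18,970
Costs and fees: 10% of $18,970 = $1,897
Total recovery: $18,970 + $1,897 = $20,867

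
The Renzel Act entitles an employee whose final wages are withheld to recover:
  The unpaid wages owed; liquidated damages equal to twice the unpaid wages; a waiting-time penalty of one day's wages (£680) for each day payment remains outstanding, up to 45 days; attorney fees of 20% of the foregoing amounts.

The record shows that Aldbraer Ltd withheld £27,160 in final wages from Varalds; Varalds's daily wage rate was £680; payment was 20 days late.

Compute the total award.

Total award: £114,096

Doubled: 2 × £27,160 = £54,320
Penalty days: min(20, 45) = 20
Waiting-time penalty: 20 × £680 = £13,600
Subtotal: £27,160 + £54,320 + £13,600 = £95,080
Attorney fees: 20% of £95,080 = £19,016
Total award: £95,080 + £19,016 = £114,096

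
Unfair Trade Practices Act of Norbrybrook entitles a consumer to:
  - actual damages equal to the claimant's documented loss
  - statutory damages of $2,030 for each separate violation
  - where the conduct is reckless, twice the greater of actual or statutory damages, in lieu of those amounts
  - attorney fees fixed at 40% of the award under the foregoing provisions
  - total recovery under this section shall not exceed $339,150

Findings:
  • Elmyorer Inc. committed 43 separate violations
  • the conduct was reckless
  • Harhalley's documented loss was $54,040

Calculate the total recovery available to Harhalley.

$244,412

Statutory damages: 43 × $2,030 = $87,290
Greater of actual damages ($54,040) or statutory damages ($87,290): $87,290
Doubled: 2 × $87,290 = $174,580
Attorney fees: 40% of $174,580 = $69,832
Total before cap: $174,580 + $69,832 = $244,412
Cap at $339,150: $244,412 is within the cap, no reduction.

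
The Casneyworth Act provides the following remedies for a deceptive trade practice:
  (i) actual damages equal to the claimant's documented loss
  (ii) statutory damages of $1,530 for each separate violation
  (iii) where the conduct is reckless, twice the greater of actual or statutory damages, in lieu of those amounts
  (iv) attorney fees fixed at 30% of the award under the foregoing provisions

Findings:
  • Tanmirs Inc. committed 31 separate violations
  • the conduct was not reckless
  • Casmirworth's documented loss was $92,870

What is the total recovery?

Total recovery: $182,390

Statutory damages: 31 × $1,530 = $47,430
Conduct not reckless: the in-lieu enhancement does not apply.
Actual plus statutory damages: $92,870 + $47,430 = $140,300
Attorney fees: 30% of $140,300 = $42,090
Total recovery: $140,300 + $42,090 = $182,390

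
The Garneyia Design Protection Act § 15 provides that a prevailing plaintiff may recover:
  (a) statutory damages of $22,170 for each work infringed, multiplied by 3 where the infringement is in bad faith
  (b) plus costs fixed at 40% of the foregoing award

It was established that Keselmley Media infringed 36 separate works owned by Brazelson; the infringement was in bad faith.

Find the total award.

Statutory damages: 36 × $22,170 = $798,120
Trebled: 3 × $798,120 = $2,394,360
Costs: 40% of $2,394,360 = $957,744
Award plus costs: $2,394,360 + $957,744 = $3,352,104

$3,352,104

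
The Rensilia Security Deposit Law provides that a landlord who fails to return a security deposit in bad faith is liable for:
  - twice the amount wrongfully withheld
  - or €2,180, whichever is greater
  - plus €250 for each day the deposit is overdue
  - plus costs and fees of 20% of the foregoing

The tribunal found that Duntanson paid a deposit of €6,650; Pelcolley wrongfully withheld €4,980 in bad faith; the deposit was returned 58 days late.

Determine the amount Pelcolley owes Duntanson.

€29,352

Doubled: 2 × €4,980 = €9,960
Minimum €2,180: €9,960 meets the minimum, no increase.
Late-return penalty: 58 × €250 = €14,500
Damages plus late penalty: €9,960 + €14,500 = €24,460
Costs and fees: 20% of €24,460 = €4,892
Total recovery: €24,460 + €4,892 = €29,352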